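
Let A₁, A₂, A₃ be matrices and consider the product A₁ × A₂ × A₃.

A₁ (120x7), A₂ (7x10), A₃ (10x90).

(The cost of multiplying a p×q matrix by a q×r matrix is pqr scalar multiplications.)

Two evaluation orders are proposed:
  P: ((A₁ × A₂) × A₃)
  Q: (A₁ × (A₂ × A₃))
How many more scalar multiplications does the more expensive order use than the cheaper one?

Order P = ((A₁ × A₂) × A₃): (A₁ × A₂): 120×7 by 7×10 → 120×10, cost 120·7·10 = 8400; ((A₁ × A₂) × A₃): 120×10 by 10×90 → 120×90, cost 120·10·90 = 108000; cumulative 116400. Total 116400.
Order Q = (A₁ × (A₂ × A₃)): (A₂ × A₃): 7×10 by 10×90 → 7×90, cost 7·10·90 = 6300; (A₁ × (A₂ × A₃)): 120×7 by 7×90 → 120×90, cost 120·7·90 = 75600; cumulative 81900. Total 81900.
Difference: |116400 − 81900| = 34500.

34500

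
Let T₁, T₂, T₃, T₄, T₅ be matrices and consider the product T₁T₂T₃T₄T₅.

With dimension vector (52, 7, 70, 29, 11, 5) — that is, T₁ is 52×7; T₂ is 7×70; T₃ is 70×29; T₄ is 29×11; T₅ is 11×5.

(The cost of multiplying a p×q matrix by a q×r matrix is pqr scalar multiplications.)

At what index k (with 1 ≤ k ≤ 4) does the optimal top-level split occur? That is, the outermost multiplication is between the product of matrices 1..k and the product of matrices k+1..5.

1

Adjacent pairs: T₁T₂ = 52·7·70 = 25480; T₂T₃ = 7·70·29 = 14210; T₃T₄ = 70·29·11 = 22330; T₄T₅ = 29·11·5 = 1595.
Length 3: T₁..T₃: k=1: 0+14210+52·7·29=24766; k=2: 25480+0+52·70·29=131040 → min 24766 | T₂..T₄: k=2: 0+22330+7·70·11=27720; k=3: 14210+0+7·29·11=16443 → min 16443 | T₃..T₅: k=3: 0+1595+70·29·5=11745; k=4: 22330+0+70·11·5=26180 → min 11745.
Length 4: T₁..T₄: k=1: 0+16443+52·7·11=20447; k=2: 25480+22330+52·70·11=87850; k=3: 24766+0+52·29·11=41354 → min 20447 | T₂..T₅: k=2: 0+11745+7·70·5=14195; k=3: 14210+1595+7·29·5=16820; k=4: 16443+0+7·11·5=16828 → min 14195.
Top-level splits: k=1: (T₁..T₁)·(T₂..T₅) → 0+14195+52·7·5 = 16015; k=2: (T₁..T₂)·(T₃..T₅) → 25480+11745+52·70·5 = 55425; k=3: (T₁..T₃)·(T₄..T₅) → 24766+1595+52·29·5 = 33901; k=4: (T₁..T₄)·(T₅..T₅) → 20447+0+52·11·5 = 23307.
Best split is after T₁, i.e. k = 1.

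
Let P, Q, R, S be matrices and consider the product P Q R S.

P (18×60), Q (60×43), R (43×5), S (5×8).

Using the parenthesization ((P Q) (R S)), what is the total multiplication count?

(P Q): 18×60 by 60×43 → 18×43, cost 18·60·43 = 46440
(R S): 43×5 by 5×8 → 43×8, cost 43·5·8 = 1720
((P Q) (R S)): 18×43 by 43×8 → 18×8, cost 18·43·8 = 6192; cumulative 54352
Total: 54352 scalar multiplications.

54352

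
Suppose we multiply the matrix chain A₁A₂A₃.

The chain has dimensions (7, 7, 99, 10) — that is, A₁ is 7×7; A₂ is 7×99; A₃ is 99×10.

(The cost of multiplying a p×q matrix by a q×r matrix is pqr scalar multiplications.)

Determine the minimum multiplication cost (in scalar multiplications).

Order (A₁(A₂A₃)): (A₂A₃): 7×99 by 99×10 → 7×10, cost 7·99·10 = 6930; (A₁(A₂A₃)): 7×7 by 7×10 → 7×10, cost 7·7·10 = 490; cumulative 7420. Total 7420.
Order ((A₁A₂)A₃): (A₁A₂): 7×7 by 7×99 → 7×99, cost 7·7·99 = 4851; ((A₁A₂)A₃): 7×99 by 99×10 → 7×10, cost 7·99·10 = 6930; cumulative 11781. Total 11781.
Minimum: 7420.

7420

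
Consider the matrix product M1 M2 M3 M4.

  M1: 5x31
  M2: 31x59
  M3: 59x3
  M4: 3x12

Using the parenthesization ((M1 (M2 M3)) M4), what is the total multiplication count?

6132

(M2 M3): 31×59 by 59×3 → 31×3, cost 31·59·3 = 5487
(M1 (M2 M3)): 5×31 by 31×3 → 5×3, cost 5·31·3 = 465; cumulative 5952
((M1 (M2 M3)) M4): 5×3 by 3×12 → 5×12, cost 5·3·12 = 180; cumulative 6132
Total: 6132 scalar multiplications.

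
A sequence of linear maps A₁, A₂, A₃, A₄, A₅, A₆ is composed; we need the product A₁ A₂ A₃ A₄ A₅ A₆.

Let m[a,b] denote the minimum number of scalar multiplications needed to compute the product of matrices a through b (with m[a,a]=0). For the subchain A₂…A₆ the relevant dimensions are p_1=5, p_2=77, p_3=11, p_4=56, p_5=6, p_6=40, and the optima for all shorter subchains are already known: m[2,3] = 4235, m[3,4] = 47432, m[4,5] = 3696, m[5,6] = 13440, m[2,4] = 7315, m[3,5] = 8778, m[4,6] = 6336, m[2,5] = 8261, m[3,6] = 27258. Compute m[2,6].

9461

m[2,6] = min over k∈[2,5] of m[2,k]+m[k+1,6]+p_{1}·p_k·p_{6}.
k=2: 0 + 27258 + 5·77·40 = 42658; k=3: 4235 + 6336 + 5·11·40 = 12771; k=4: 7315 + 13440 + 5·56·40 = 31955; k=5: 8261 + 0 + 5·6·40 = 9461.
Minimum: 9461 at k=5.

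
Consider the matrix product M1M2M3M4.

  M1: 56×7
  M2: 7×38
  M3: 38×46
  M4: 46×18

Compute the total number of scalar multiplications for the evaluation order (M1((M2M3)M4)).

25088

(M2M3): 7×38 by 38×46 → 7×46, cost 7·38·46 = 12236
((M2M3)M4): 7×46 by 46×18 → 7×18, cost 7·46·18 = 5796; cumulative 18032
(M1((M2M3)M4)): 56×7 by 7×18 → 56×18, cost 56·7·18 = 7056; cumulative 25088
Total: 25088 scalar multiplications.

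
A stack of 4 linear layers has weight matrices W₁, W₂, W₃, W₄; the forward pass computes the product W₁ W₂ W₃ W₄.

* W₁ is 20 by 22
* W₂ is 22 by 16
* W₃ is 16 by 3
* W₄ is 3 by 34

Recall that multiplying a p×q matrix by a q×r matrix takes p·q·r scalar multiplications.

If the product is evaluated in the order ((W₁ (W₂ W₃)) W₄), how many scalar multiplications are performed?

(W₂ W₃): 22×16 by 16×3 → 22×3, cost 22·16·3 = 1056
(W₁ (W₂ W₃)): 20×22 by 22×3 → 20×3, cost 20·22·3 = 1320; cumulative 2376
((W₁ (W₂ W₃)) W₄): 20×3 by 3×34 → 20×34, cost 20·3·34 = 2040; cumulative 4416
Total: 4416 scalar multiplications.

4416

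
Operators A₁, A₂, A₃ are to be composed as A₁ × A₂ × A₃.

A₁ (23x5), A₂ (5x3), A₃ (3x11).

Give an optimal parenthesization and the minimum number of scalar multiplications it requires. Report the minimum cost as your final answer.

1104

(A₁ × (A₂ × A₃)): cost 1430.
((A₁ × A₂) × A₃): cost 1104.
Optimal: ((A₁ × A₂) × A₃) with cost 1104.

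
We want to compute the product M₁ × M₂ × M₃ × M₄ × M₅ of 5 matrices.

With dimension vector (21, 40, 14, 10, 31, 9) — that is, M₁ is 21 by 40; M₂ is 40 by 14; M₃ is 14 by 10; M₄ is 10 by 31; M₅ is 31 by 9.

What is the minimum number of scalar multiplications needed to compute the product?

Adjacent pairs: M₁M₂ = 21·40·14 = 11760; M₂M₃ = 40·14·10 = 5600; M₃M₄ = 14·10·31 = 4340; M₄M₅ = 10·31·9 = 2790.
Length 3: M₁..M₃: k=1: 0+5600+21·40·10=14000; k=2: 11760+0+21·14·10=14700 → min 14000 | M₂..M₄: k=2: 0+4340+40·14·31=21700; k=3: 5600+0+40·10·31=18000 → min 18000 | M₃..M₅: k=3: 0+2790+14·10·9=4050; k=4: 4340+0+14·31·9=8246 → min 4050.
Length 4: M₁..M₄: k=1: 0+18000+21·40·31=44040; k=2: 11760+4340+21·14·31=25214; k=3: 14000+0+21·10·31=20510 → min 20510 | M₂..M₅: k=2: 0+4050+40·14·9=9090; k=3: 5600+2790+40·10·9=11990; k=4: 18000+0+40·31·9=29160 → min 9090.
Length 5: M₁..M₅: k=1: 0+9090+21·40·9=16650; k=2: 11760+4050+21·14·9=18456; k=3: 14000+2790+21·10·9=18680; k=4: 20510+0+21·31·9=26369 → min 16650.
Optimal order: (M₁ × (M₂ × (M₃ × (M₄ × M₅)))) with cost 16650.

16650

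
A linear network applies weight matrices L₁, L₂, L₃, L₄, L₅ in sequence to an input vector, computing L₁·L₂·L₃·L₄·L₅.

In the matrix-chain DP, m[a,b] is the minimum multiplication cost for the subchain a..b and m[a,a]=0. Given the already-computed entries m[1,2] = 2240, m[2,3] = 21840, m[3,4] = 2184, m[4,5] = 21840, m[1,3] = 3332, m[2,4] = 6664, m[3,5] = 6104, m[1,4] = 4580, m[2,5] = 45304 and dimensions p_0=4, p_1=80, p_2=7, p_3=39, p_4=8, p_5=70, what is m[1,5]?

m[1,5] = min over k∈[1,4] of m[1,k]+m[k+1,5]+p_{0}·p_k·p_{5}.
k=1: 0 + 45304 + 4·80·70 = 67704; k=2: 2240 + 6104 + 4·7·70 = 10304; k=3: 3332 + 21840 + 4·39·70 = 36092; k=4: 4580 + 0 + 4·8·70 = 6820.
Minimum: 6820 at k=4.

6820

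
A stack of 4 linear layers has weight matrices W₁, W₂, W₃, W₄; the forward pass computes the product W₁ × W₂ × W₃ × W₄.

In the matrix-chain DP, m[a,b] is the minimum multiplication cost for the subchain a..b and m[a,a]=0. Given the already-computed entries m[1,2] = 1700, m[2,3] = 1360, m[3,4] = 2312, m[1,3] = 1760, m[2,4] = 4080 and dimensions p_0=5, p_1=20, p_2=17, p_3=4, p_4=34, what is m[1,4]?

m[1,4] = min over k∈[1,3] of m[1,k]+m[k+1,4]+p_{0}·p_k·p_{4}.
k=1: 0 + 4080 + 5·20·34 = 7480; k=2: 1700 + 2312 + 5·17·34 = 6902; k=3: 1760 + 0 + 5·4·34 = 2440.
Minimum: 2440 at k=3.

2440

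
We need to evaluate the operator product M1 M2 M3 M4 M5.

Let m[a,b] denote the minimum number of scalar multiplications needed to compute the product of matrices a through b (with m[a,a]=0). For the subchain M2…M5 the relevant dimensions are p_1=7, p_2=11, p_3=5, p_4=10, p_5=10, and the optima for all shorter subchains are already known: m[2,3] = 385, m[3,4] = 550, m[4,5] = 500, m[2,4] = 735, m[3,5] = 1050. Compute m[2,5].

1235

m[2,5] = min over k∈[2,4] of m[2,k]+m[k+1,5]+p_{1}·p_k·p_{5}.
k=2: 0 + 1050 + 7·11·10 = 1820; k=3: 385 + 500 + 7·5·10 = 1235; k=4: 735 + 0 + 7·10·10 = 1435.
Minimum: 1235 at k=3.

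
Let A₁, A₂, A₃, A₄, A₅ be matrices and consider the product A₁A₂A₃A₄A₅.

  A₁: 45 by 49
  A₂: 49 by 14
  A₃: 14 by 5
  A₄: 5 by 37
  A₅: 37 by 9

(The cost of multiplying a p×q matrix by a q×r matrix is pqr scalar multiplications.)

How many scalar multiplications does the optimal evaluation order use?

Adjacent pairs: A₁A₂ = 45·49·14 = 30870; A₂A₃ = 49·14·5 = 3430; A₃A₄ = 14·5·37 = 2590; A₄A₅ = 5·37·9 = 1665.
Length 3: A₁..A₃: k=1: 0+3430+45·49·5=14455; k=2: 30870+0+45·14·5=34020 → min 14455 | A₂..A₄: k=2: 0+2590+49·14·37=27972; k=3: 3430+0+49·5·37=12495 → min 12495 | A₃..A₅: k=3: 0+1665+14·5·9=2295; k=4: 2590+0+14·37·9=7252 → min 2295.
Length 4: A₁..A₄: k=1: 0+12495+45·49·37=94080; k=2: 30870+2590+45·14·37=56770; k=3: 14455+0+45·5·37=22780 → min 22780 | A₂..A₅: k=2: 0+2295+49·14·9=8469; k=3: 3430+1665+49·5·9=7300; k=4: 12495+0+49·37·9=28812 → min 7300.
Length 5: A₁..A₅: k=1: 0+7300+45·49·9=27145; k=2: 30870+2295+45·14·9=38835; k=3: 14455+1665+45·5·9=18145; k=4: 22780+0+45·37·9=37765 → min 18145.
Optimal order: ((A₁(A₂A₃))(A₄A₅)) with cost 18145.

18145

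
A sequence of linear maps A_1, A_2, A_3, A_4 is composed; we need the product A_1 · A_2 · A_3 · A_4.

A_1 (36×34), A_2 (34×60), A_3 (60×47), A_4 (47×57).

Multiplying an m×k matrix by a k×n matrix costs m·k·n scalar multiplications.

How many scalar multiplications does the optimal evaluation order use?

Adjacent pairs: A_1A_2 = 36·34·60 = 73440; A_2A_3 = 34·60·47 = 95880; A_3A_4 = 60·47·57 = 160740.
Length 3: A_1..A_3: k=1: 0+95880+36·34·47=153408; k=2: 73440+0+36·60·47=174960 → min 153408 | A_2..A_4: k=2: 0+160740+34·60·57=277020; k=3: 95880+0+34·47·57=186966 → min 186966.
Length 4: A_1..A_4: k=1: 0+186966+36·34·57=256734; k=2: 73440+160740+36·60·57=357300; k=3: 153408+0+36·47·57=249852 → min 249852.
Optimal order: ((A_1 · (A_2 · A_3)) · A_4) with cost 249852.

249852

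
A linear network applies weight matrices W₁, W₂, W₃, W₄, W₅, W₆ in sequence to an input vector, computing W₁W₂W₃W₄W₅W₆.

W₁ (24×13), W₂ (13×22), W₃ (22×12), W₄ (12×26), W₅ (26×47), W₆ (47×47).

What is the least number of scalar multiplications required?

61884

Adjacent pairs: W₁W₂ = 24·13·22 = 6864; W₂W₃ = 13·22·12 = 3432; W₃W₄ = 22·12·26 = 6864; W₄W₅ = 12·26·47 = 14664; W₅W₆ = 26·47·47 = 57434.
Length 3: W₁..W₃: k=1: 0+3432+24·13·12=7176; k=2: 6864+0+24·22·12=13200 → min 7176 | W₂..W₄: k=2: 0+6864+13·22·26=14300; k=3: 3432+0+13·12·26=7488 → min 7488 | W₃..W₅: k=3: 0+14664+22·12·47=27072; k=4: 6864+0+22·26·47=33748 → min 27072 | W₄..W₆: k=4: 0+57434+12·26·47=72098; k=5: 14664+0+12·47·47=41172 → min 41172.
Length 4: W₁..W₄: k=1: 0+7488+24·13·26=15600; k=2: 6864+6864+24·22·26=27456; k=3: 7176+0+24·12·26=14664 → min 14664 | W₂..W₅: k=2: 0+27072+13·22·47=40514; k=3: 3432+14664+13·12·47=25428; k=4: 7488+0+13·26·47=23374 → min 23374 | W₃..W₆: k=3: 0+41172+22·12·47=53580; k=4: 6864+57434+22·26·47=91182; k=5: 27072+0+22·47·47=75670 → min 53580.
Length 5: W₁..W₅: k=1: 0+23374+24·13·47=38038; k=2: 6864+27072+24·22·47=58752; k=3: 7176+14664+24·12·47=35376; k=4: 14664+0+24·26·47=43992 → min 35376 | W₂..W₆: k=2: 0+53580+13·22·47=67022; k=3: 3432+41172+13·12·47=51936; k=4: 7488+57434+13·26·47=80808; k=5: 23374+0+13·47·47=52091 → min 51936.
Length 6: W₁..W₆: k=1: 0+51936+24·13·47=66600; k=2: 6864+53580+24·22·47=85260; k=3: 7176+41172+24·12·47=61884; k=4: 14664+57434+24·26·47=101426; k=5: 35376+0+24·47·47=88392 → min 61884.
Optimal order: ((W₁(W₂W₃))((W₄W₅)W₆)) with cost 61884.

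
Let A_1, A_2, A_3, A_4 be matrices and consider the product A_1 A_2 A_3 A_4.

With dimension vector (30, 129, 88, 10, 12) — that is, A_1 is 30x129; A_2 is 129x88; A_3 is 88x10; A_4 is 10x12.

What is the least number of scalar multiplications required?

Adjacent pairs: A_1A_2 = 30·129·88 = 340560; A_2A_3 = 129·88·10 = 113520; A_3A_4 = 88·10·12 = 10560.
Length 3: A_1..A_3: k=1: 0+113520+30·129·10=152220; k=2: 340560+0+30·88·10=366960 → min 152220 | A_2..A_4: k=2: 0+10560+129·88·12=146784; k=3: 113520+0+129·10·12=129000 → min 129000.
Length 4: A_1..A_4: k=1: 0+129000+30·129·12=175440; k=2: 340560+10560+30·88·12=382800; k=3: 152220+0+30·10·12=155820 → min 155820.
Optimal order: ((A_1 (A_2 A_3)) A_4) with cost 155820.

155820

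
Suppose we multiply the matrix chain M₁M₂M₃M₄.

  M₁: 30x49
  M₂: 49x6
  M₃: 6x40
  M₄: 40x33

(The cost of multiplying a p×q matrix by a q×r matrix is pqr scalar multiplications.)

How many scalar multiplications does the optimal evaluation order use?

22680

Adjacent pairs: M₁M₂ = 30·49·6 = 8820; M₂M₃ = 49·6·40 = 11760; M₃M₄ = 6·40·33 = 7920.
Length 3: M₁..M₃: k=1: 0+11760+30·49·40=70560; k=2: 8820+0+30·6·40=16020 → min 16020 | M₂..M₄: k=2: 0+7920+49·6·33=17622; k=3: 11760+0+49·40·33=76440 → min 17622.
Length 4: M₁..M₄: k=1: 0+17622+30·49·33=66132; k=2: 8820+7920+30·6·33=22680; k=3: 16020+0+30·40·33=55620 → min 22680.
Optimal order: ((M₁M₂)(M₃M₄)) with cost 22680.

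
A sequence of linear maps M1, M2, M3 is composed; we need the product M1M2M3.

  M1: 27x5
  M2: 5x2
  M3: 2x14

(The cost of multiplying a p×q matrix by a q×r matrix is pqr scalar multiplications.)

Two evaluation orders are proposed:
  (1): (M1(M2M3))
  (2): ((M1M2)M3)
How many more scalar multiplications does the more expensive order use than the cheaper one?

Order (1) = (M1(M2M3)): (M2M3): 5×2 by 2×14 → 5×14, cost 5·2·14 = 140; (M1(M2M3)): 27×5 by 5×14 → 27×14, cost 27·5·14 = 1890; cumulative 2030. Total 2030.
Order (2) = ((M1M2)M3): (M1M2): 27×5 by 5×2 → 27×2, cost 27·5·2 = 270; ((M1M2)M3): 27×2 by 2×14 → 27×14, cost 27·2·14 = 756; cumulative 1026. Total 1026.
Difference: |2030 − 1026| = 1004.

1004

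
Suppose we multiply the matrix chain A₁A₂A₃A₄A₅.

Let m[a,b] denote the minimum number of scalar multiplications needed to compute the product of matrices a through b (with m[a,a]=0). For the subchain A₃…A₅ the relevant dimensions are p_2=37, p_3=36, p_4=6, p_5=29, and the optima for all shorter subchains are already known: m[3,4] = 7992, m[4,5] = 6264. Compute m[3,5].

m[3,5] = min over k∈[3,4] of m[3,k]+m[k+1,5]+p_{2}·p_k·p_{5}.
k=3: 0 + 6264 + 37·36·29 = 44892; k=4: 7992 + 0 + 37·6·29 = 14430.
Minimum: 14430 at k=4.

14430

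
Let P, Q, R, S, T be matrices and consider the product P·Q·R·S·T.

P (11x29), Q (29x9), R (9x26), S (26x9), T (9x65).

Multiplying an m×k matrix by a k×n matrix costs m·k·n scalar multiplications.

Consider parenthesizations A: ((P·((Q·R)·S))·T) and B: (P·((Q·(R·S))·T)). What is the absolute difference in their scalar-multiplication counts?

19277

Order A = ((P·((Q·R)·S))·T): (Q·R): 29×9 by 9×26 → 29×26, cost 29·9·26 = 6786; ((Q·R)·S): 29×26 by 26×9 → 29×9, cost 29·26·9 = 6786; cumulative 13572; (P·((Q·R)·S)): 11×29 by 29×9 → 11×9, cost 11·29·9 = 2871; cumulative 16443; ((P·((Q·R)·S))·T): 11×9 by 9×65 → 11×65, cost 11·9·65 = 6435; cumulative 22878. Total 22878.
Order B = (P·((Q·(R·S))·T)): (R·S): 9×26 by 26×9 → 9×9, cost 9·26·9 = 2106; (Q·(R·S)): 29×9 by 9×9 → 29×9, cost 29·9·9 = 2349; cumulative 4455; ((Q·(R·S))·T): 29×9 by 9×65 → 29×65, cost 29·9·65 = 16965; cumulative 21420; (P·((Q·(R·S))·T)): 11×29 by 29×65 → 11×65, cost 11·29·65 = 20735; cumulative 42155. Total 42155.
Difference: |22878 − 42155| = 19277.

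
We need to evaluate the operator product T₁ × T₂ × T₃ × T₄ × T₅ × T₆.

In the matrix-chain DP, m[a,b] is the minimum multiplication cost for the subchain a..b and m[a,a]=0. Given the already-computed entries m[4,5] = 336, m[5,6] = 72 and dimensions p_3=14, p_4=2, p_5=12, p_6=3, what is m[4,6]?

156

m[4,6] = min over k∈[4,5] of m[4,k]+m[k+1,6]+p_{3}·p_k·p_{6}.
k=4: 0 + 72 + 14·2·3 = 156; k=5: 336 + 0 + 14·12·3 = 840.
Minimum: 156 at k=4.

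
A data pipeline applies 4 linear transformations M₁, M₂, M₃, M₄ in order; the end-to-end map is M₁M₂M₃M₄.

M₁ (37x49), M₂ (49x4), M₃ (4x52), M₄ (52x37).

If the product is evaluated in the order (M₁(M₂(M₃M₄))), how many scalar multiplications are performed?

(M₃M₄): 4×52 by 52×37 → 4×37, cost 4·52·37 = 7696
(M₂(M₃M₄)): 49×4 by 4×37 → 49×37, cost 49·4·37 = 7252; cumulative 14948
(M₁(M₂(M₃M₄))): 37×49 by 49×37 → 37×37, cost 37·49·37 = 67081; cumulative 82029
Total: 82029 scalar multiplications.

82029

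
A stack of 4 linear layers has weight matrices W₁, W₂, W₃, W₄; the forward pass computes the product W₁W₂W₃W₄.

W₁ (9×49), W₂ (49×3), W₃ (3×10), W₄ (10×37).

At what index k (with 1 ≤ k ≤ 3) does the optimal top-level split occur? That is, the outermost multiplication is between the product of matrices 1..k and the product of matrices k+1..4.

2

Adjacent pairs: W₁W₂ = 9·49·3 = 1323; W₂W₃ = 49·3·10 = 1470; W₃W₄ = 3·10·37 = 1110.
Length 3: W₁..W₃: k=1: 0+1470+9·49·10=5880; k=2: 1323+0+9·3·10=1593 → min 1593 | W₂..W₄: k=2: 0+1110+49·3·37=6549; k=3: 1470+0+49·10·37=19600 → min 6549.
Top-level splits: k=1: (W₁..W₁)·(W₂..W₄) → 0+6549+9·49·37 = 22866; k=2: (W₁..W₂)·(W₃..W₄) → 1323+1110+9·3·37 = 3432; k=3: (W₁..W₃)·(W₄..W₄) → 1593+0+9·10·37 = 4923.
Best split is after W₂, i.e. k = 2.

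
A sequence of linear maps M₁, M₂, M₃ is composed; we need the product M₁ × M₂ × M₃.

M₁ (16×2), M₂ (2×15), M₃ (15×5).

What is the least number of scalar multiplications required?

Order (M₁ × (M₂ × M₃)): (M₂ × M₃): 2×15 by 15×5 → 2×5, cost 2·15·5 = 150; (M₁ × (M₂ × M₃)): 16×2 by 2×5 → 16×5, cost 16·2·5 = 160; cumulative 310. Total 310.
Order ((M₁ × M₂) × M₃): (M₁ × M₂): 16×2 by 2×15 → 16×15, cost 16·2·15 = 480; ((M₁ × M₂) × M₃): 16×15 by 15×5 → 16×5, cost 16·15·5 = 1200; cumulative 1680. Total 1680.
Minimum: 310.

310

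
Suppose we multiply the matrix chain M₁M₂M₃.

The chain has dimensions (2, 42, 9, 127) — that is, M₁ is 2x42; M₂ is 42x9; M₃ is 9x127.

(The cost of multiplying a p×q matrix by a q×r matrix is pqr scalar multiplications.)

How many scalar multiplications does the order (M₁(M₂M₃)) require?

(M₂M₃): 42×9 by 9×127 → 42×127, cost 42·9·127 = 48006
(M₁(M₂M₃)): 2×42 by 42×127 → 2×127, cost 2·42·127 = 10668; cumulative 58674
Total: 58674 scalar multiplications.

58674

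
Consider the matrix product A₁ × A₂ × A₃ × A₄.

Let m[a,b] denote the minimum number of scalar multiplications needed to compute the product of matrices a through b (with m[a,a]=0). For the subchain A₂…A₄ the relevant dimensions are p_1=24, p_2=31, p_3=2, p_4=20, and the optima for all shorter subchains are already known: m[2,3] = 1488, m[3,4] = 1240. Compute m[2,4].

m[2,4] = min over k∈[2,3] of m[2,k]+m[k+1,4]+p_{1}·p_k·p_{4}.
k=2: 0 + 1240 + 24·31·20 = 16120; k=3: 1488 + 0 + 24·2·20 = 2448.
Minimum: 2448 at k=3.

2448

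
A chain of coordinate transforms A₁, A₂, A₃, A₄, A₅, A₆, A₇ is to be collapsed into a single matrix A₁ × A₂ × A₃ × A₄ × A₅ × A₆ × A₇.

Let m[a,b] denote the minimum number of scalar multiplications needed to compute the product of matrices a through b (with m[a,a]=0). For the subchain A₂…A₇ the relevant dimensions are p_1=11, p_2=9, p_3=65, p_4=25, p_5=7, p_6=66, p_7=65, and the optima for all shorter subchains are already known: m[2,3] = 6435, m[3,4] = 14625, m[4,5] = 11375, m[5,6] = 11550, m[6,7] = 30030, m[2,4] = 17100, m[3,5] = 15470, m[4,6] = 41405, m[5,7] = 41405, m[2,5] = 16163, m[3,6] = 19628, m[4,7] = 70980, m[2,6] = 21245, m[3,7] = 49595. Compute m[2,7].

51198

m[2,7] = min over k∈[2,6] of m[2,k]+m[k+1,7]+p_{1}·p_k·p_{7}.
k=2: 0 + 49595 + 11·9·65 = 56030; k=3: 6435 + 70980 + 11·65·65 = 123890; k=4: 17100 + 41405 + 11·25·65 = 76380; k=5: 16163 + 30030 + 11·7·65 = 51198; k=6: 21245 + 0 + 11·66·65 = 68435.
Minimum: 51198 at k=5.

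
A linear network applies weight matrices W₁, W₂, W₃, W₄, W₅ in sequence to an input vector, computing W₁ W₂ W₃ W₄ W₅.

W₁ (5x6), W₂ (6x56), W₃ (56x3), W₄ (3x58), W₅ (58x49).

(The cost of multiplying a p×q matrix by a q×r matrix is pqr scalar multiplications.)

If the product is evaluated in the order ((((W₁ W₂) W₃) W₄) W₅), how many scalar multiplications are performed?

(W₁ W₂): 5×6 by 6×56 → 5×56, cost 5·6·56 = 1680
((W₁ W₂) W₃): 5×56 by 56×3 → 5×3, cost 5·56·3 = 840; cumulative 2520
(((W₁ W₂) W₃) W₄): 5×3 by 3×58 → 5×58, cost 5·3·58 = 870; cumulative 3390
((((W₁ W₂) W₃) W₄) W₅): 5×58 by 58×49 → 5×49, cost 5·58·49 = 14210; cumulative 17600
Total: 17600 scalar multiplications.

17600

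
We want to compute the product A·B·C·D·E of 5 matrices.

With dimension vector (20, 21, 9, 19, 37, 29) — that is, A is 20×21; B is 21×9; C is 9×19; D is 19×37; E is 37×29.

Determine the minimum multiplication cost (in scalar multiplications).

24984

Adjacent pairs: AB = 20·21·9 = 3780; BC = 21·9·19 = 3591; CD = 9·19·37 = 6327; DE = 19·37·29 = 20387.
Length 3: A..C: k=1: 0+3591+20·21·19=11571; k=2: 3780+0+20·9·19=7200 → min 7200 | B..D: k=2: 0+6327+21·9·37=13320; k=3: 3591+0+21·19·37=18354 → min 13320 | C..E: k=3: 0+20387+9·19·29=25346; k=4: 6327+0+9·37·29=15984 → min 15984.
Length 4: A..D: k=1: 0+13320+20·21·37=28860; k=2: 3780+6327+20·9·37=16767; k=3: 7200+0+20·19·37=21260 → min 16767 | B..E: k=2: 0+15984+21·9·29=21465; k=3: 3591+20387+21·19·29=35549; k=4: 13320+0+21·37·29=35853 → min 21465.
Length 5: A..E: k=1: 0+21465+20·21·29=33645; k=2: 3780+15984+20·9·29=24984; k=3: 7200+20387+20·19·29=38607; k=4: 16767+0+20·37·29=38227 → min 24984.
Optimal order: ((A·B)·((C·D)·E)) with cost 24984.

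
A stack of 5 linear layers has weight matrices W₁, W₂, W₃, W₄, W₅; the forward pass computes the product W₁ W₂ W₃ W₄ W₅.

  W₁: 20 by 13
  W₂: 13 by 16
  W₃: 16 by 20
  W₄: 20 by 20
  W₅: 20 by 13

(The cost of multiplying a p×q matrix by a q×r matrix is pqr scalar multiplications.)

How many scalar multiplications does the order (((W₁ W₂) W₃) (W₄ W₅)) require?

(W₁ W₂): 20×13 by 13×16 → 20×16, cost 20·13·16 = 4160
((W₁ W₂) W₃): 20×16 by 16×20 → 20×20, cost 20·16·20 = 6400; cumulative 10560
(W₄ W₅): 20×20 by 20×13 → 20×13, cost 20·20·13 = 5200
(((W₁ W₂) W₃) (W₄ W₅)): 20×20 by 20×13 → 20×13, cost 20·20·13 = 5200; cumulative 20960
Total: 20960 scalar multiplications.

20960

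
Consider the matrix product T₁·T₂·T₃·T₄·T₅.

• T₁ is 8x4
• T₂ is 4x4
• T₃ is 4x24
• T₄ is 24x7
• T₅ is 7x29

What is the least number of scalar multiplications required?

2524

Adjacent pairs: T₁T₂ = 8·4·4 = 128; T₂T₃ = 4·4·24 = 384; T₃T₄ = 4·24·7 = 672; T₄T₅ = 24·7·29 = 4872.
Length 3: T₁..T₃: k=1: 0+384+8·4·24=1152; k=2: 128+0+8·4·24=896 → min 896 | T₂..T₄: k=2: 0+672+4·4·7=784; k=3: 384+0+4·24·7=1056 → min 784 | T₃..T₅: k=3: 0+4872+4·24·29=7656; k=4: 672+0+4·7·29=1484 → min 1484.
Length 4: T₁..T₄: k=1: 0+784+8·4·7=1008; k=2: 128+672+8·4·7=1024; k=3: 896+0+8·24·7=2240 → min 1008 | T₂..T₅: k=2: 0+1484+4·4·29=1948; k=3: 384+4872+4·24·29=8040; k=4: 784+0+4·7·29=1596 → min 1596.
Length 5: T₁..T₅: k=1: 0+1596+8·4·29=2524; k=2: 128+1484+8·4·29=2540; k=3: 896+4872+8·24·29=11336; k=4: 1008+0+8·7·29=2632 → min 2524.
Optimal order: (T₁·((T₂·(T₃·T₄))·T₅)) with cost 2524.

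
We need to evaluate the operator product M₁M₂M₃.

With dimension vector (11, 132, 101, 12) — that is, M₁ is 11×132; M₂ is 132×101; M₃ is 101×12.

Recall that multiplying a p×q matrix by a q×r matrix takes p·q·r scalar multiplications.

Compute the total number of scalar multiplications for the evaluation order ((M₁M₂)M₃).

159984

(M₁M₂): 11×132 by 132×101 → 11×101, cost 11·132·101 = 146652
((M₁M₂)M₃): 11×101 by 101×12 → 11×12, cost 11·101·12 = 13332; cumulative 159984
Total: 159984 scalar multiplications.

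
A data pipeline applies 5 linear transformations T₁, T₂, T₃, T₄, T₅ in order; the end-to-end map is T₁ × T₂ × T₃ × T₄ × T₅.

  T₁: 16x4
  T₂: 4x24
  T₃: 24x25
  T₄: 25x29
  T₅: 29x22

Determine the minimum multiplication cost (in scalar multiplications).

9260

Adjacent pairs: T₁T₂ = 16·4·24 = 1536; T₂T₃ = 4·24·25 = 2400; T₃T₄ = 24·25·29 = 17400; T₄T₅ = 25·29·22 = 15950.
Length 3: T₁..T₃: k=1: 0+2400+16·4·25=4000; k=2: 1536+0+16·24·25=11136 → min 4000 | T₂..T₄: k=2: 0+17400+4·24·29=20184; k=3: 2400+0+4·25·29=5300 → min 5300 | T₃..T₅: k=3: 0+15950+24·25·22=29150; k=4: 17400+0+24·29·22=32712 → min 29150.
Length 4: T₁..T₄: k=1: 0+5300+16·4·29=7156; k=2: 1536+17400+16·24·29=30072; k=3: 4000+0+16·25·29=15600 → min 7156 | T₂..T₅: k=2: 0+29150+4·24·22=31262; k=3: 2400+15950+4·25·22=20550; k=4: 5300+0+4·29·22=7852 → min 7852.
Length 5: T₁..T₅: k=1: 0+7852+16·4·22=9260; k=2: 1536+29150+16·24·22=39134; k=3: 4000+15950+16·25·22=28750; k=4: 7156+0+16·29·22=17364 → min 9260.
Optimal order: (T₁ × (((T₂ × T₃) × T₄) × T₅)) with cost 9260.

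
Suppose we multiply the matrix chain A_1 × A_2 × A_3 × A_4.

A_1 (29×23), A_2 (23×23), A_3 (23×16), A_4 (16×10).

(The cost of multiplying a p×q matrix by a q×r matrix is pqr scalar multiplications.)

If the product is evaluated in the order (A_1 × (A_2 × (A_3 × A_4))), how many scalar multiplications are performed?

(A_3 × A_4): 23×16 by 16×10 → 23×10, cost 23·16·10 = 3680
(A_2 × (A_3 × A_4)): 23×23 by 23×10 → 23×10, cost 23·23·10 = 5290; cumulative 8970
(A_1 × (A_2 × (A_3 × A_4))): 29×23 by 23×10 → 29×10, cost 29·23·10 = 6670; cumulative 15640
Total: 15640 scalar multiplications.

15640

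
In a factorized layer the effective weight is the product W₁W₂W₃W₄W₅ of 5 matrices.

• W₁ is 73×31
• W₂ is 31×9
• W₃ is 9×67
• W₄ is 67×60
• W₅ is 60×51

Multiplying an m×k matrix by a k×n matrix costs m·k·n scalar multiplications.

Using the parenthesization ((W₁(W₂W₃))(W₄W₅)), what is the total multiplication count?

624775

(W₂W₃): 31×9 by 9×67 → 31×67, cost 31·9·67 = 18693
(W₁(W₂W₃)): 73×31 by 31×67 → 73×67, cost 73·31·67 = 151621; cumulative 170314
(W₄W₅): 67×60 by 60×51 → 67×51, cost 67·60·51 = 205020
((W₁(W₂W₃))(W₄W₅)): 73×67 by 67×51 → 73×51, cost 73·67·51 = 249441; cumulative 624775
Total: 624775 scalar multiplications.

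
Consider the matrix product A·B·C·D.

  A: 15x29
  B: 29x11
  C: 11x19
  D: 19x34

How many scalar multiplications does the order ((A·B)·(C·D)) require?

(A·B): 15×29 by 29×11 → 15×11, cost 15·29·11 = 4785
(C·D): 11×19 by 19×34 → 11×34, cost 11·19·34 = 7106
((A·B)·(C·D)): 15×11 by 11×34 → 15×34, cost 15·11·34 = 5610; cumulative 17501
Total: 17501 scalar multiplications.

17501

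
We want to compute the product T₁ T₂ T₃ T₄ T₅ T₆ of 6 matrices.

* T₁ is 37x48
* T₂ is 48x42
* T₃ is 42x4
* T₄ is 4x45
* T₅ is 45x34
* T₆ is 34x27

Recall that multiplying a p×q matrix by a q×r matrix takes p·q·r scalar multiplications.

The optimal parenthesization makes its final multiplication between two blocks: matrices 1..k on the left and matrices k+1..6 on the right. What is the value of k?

3

Adjacent pairs: T₁T₂ = 37·48·42 = 74592; T₂T₃ = 48·42·4 = 8064; T₃T₄ = 42·4·45 = 7560; T₄T₅ = 4·45·34 = 6120; T₅T₆ = 45·34·27 = 41310.
Length 3: T₁..T₃: k=1: 0+8064+37·48·4=15168; k=2: 74592+0+37·42·4=80808 → min 15168 | T₂..T₄: k=2: 0+7560+48·42·45=98280; k=3: 8064+0+48·4·45=16704 → min 16704 | T₃..T₅: k=3: 0+6120+42·4·34=11832; k=4: 7560+0+42·45·34=71820 → min 11832 | T₄..T₆: k=4: 0+41310+4·45·27=46170; k=5: 6120+0+4·34·27=9792 → min 9792.
Length 4: T₁..T₄: k=1: 0+16704+37·48·45=96624; k=2: 74592+7560+37·42·45=152082; k=3: 15168+0+37·4·45=21828 → min 21828 | T₂..T₅: k=2: 0+11832+48·42·34=80376; k=3: 8064+6120+48·4·34=20712; k=4: 16704+0+48·45·34=90144 → min 20712 | T₃..T₆: k=3: 0+9792+42·4·27=14328; k=4: 7560+41310+42·45·27=99900; k=5: 11832+0+42·34·27=50388 → min 14328.
Length 5: T₁..T₅: k=1: 0+20712+37·48·34=81096; k=2: 74592+11832+37·42·34=139260; k=3: 15168+6120+37·4·34=26320; k=4: 21828+0+37·45·34=78438 → min 26320 | T₂..T₆: k=2: 0+14328+48·42·27=68760; k=3: 8064+9792+48·4·27=23040; k=4: 16704+41310+48·45·27=116334; k=5: 20712+0+48·34·27=64776 → min 23040.
Top-level splits: k=1: (T₁..T₁)·(T₂..T₆) → 0+23040+37·48·27 = 70992; k=2: (T₁..T₂)·(T₃..T₆) → 74592+14328+37·42·27 = 130878; k=3: (T₁..T₃)·(T₄..T₆) → 15168+9792+37·4·27 = 28956; k=4: (T₁..T₄)·(T₅..T₆) → 21828+41310+37·45·27 = 108093; k=5: (T₁..T₅)·(T₆..T₆) → 26320+0+37·34·27 = 60286.
Best split is after T₃, i.e. k = 3.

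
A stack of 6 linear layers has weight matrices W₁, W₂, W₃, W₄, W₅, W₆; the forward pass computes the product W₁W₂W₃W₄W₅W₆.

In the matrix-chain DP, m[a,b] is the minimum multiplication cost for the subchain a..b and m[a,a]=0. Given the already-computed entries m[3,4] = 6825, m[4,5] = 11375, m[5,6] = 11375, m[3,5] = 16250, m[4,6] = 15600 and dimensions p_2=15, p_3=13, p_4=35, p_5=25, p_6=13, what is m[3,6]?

m[3,6] = min over k∈[3,5] of m[3,k]+m[k+1,6]+p_{2}·p_k·p_{6}.
k=3: 0 + 15600 + 15·13·13 = 18135; k=4: 6825 + 11375 + 15·35·13 = 25025; k=5: 16250 + 0 + 15·25·13 = 21125.
Minimum: 18135 at k=3.

18135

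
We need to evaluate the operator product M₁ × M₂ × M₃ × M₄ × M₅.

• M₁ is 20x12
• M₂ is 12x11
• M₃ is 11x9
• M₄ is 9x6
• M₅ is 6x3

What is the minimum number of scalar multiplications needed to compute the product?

Adjacent pairs: M₁M₂ = 20·12·11 = 2640; M₂M₃ = 12·11·9 = 1188; M₃M₄ = 11·9·6 = 594; M₄M₅ = 9·6·3 = 162.
Length 3: M₁..M₃: k=1: 0+1188+20·12·9=3348; k=2: 2640+0+20·11·9=4620 → min 3348 | M₂..M₄: k=2: 0+594+12·11·6=1386; k=3: 1188+0+12·9·6=1836 → min 1386 | M₃..M₅: k=3: 0+162+11·9·3=459; k=4: 594+0+11·6·3=792 → min 459.
Length 4: M₁..M₄: k=1: 0+1386+20·12·6=2826; k=2: 2640+594+20·11·6=4554; k=3: 3348+0+20·9·6=4428 → min 2826 | M₂..M₅: k=2: 0+459+12·11·3=855; k=3: 1188+162+12·9·3=1674; k=4: 1386+0+12·6·3=1602 → min 855.
Length 5: M₁..M₅: k=1: 0+855+20·12·3=1575; k=2: 2640+459+20·11·3=3759; k=3: 3348+162+20·9·3=4050; k=4: 2826+0+20·6·3=3186 → min 1575.
Optimal order: (M₁ × (M₂ × (M₃ × (M₄ × M₅)))) with cost 1575.

1575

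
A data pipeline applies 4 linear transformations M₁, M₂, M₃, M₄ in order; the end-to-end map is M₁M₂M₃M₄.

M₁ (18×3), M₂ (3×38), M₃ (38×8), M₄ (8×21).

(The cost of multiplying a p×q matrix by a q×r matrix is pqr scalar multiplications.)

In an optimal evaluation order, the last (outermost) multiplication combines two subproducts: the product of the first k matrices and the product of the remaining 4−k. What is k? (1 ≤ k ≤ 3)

Adjacent pairs: M₁M₂ = 18·3·38 = 2052; M₂M₃ = 3·38·8 = 912; M₃M₄ = 38·8·21 = 6384.
Length 3: M₁..M₃: k=1: 0+912+18·3·8=1344; k=2: 2052+0+18·38·8=7524 → min 1344 | M₂..M₄: k=2: 0+6384+3·38·21=8778; k=3: 912+0+3·8·21=1416 → min 1416.
Top-level splits: k=1: (M₁..M₁)·(M₂..M₄) → 0+1416+18·3·21 = 2550; k=2: (M₁..M₂)·(M₃..M₄) → 2052+6384+18·38·21 = 22800; k=3: (M₁..M₃)·(M₄..M₄) → 1344+0+18·8·21 = 4368.
Best split is after M₁, i.e. k = 1.

1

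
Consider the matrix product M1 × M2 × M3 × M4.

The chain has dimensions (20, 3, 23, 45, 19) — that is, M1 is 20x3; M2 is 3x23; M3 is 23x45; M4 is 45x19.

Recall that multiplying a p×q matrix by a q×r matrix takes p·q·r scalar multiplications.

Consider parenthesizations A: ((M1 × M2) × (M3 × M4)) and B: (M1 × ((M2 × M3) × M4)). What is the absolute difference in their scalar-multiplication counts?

22975

Order A = ((M1 × M2) × (M3 × M4)): (M1 × M2): 20×3 by 3×23 → 20×23, cost 20·3·23 = 1380; (M3 × M4): 23×45 by 45×19 → 23×19, cost 23·45·19 = 19665; ((M1 × M2) × (M3 × M4)): 20×23 by 23×19 → 20×19, cost 20·23·19 = 8740; cumulative 29785. Total 29785.
Order B = (M1 × ((M2 × M3) × M4)): (M2 × M3): 3×23 by 23×45 → 3×45, cost 3·23·45 = 3105; ((M2 × M3) × M4): 3×45 by 45×19 → 3×19, cost 3·45·19 = 2565; cumulative 5670; (M1 × ((M2 × M3) × M4)): 20×3 by 3×19 → 20×19, cost 20·3·19 = 1140; cumulative 6810. Total 6810.
Difference: |29785 − 6810| = 22975.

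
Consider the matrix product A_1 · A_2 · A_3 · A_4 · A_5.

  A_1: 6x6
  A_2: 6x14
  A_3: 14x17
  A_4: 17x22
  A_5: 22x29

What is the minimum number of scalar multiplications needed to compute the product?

8004

Adjacent pairs: A_1A_2 = 6·6·14 = 504; A_2A_3 = 6·14·17 = 1428; A_3A_4 = 14·17·22 = 5236; A_4A_5 = 17·22·29 = 10846.
Length 3: A_1..A_3: k=1: 0+1428+6·6·17=2040; k=2: 504+0+6·14·17=1932 → min 1932 | A_2..A_4: k=2: 0+5236+6·14·22=7084; k=3: 1428+0+6·17·22=3672 → min 3672 | A_3..A_5: k=3: 0+10846+14·17·29=17748; k=4: 5236+0+14·22·29=14168 → min 14168.
Length 4: A_1..A_4: k=1: 0+3672+6·6·22=4464; k=2: 504+5236+6·14·22=7588; k=3: 1932+0+6·17·22=4176 → min 4176 | A_2..A_5: k=2: 0+14168+6·14·29=16604; k=3: 1428+10846+6·17·29=15232; k=4: 3672+0+6·22·29=7500 → min 7500.
Length 5: A_1..A_5: k=1: 0+7500+6·6·29=8544; k=2: 504+14168+6·14·29=17108; k=3: 1932+10846+6·17·29=15736; k=4: 4176+0+6·22·29=8004 → min 8004.
Optimal order: ((((A_1 · A_2) · A_3) · A_4) · A_5) with cost 8004.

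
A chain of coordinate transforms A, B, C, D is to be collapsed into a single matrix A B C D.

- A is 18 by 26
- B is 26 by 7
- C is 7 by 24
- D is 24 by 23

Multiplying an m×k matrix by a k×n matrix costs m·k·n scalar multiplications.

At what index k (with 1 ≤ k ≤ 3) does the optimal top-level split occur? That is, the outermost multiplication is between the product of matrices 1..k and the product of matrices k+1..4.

2

Adjacent pairs: AB = 18·26·7 = 3276; BC = 26·7·24 = 4368; CD = 7·24·23 = 3864.
Length 3: A..C: k=1: 0+4368+18·26·24=15600; k=2: 3276+0+18·7·24=6300 → min 6300 | B..D: k=2: 0+3864+26·7·23=8050; k=3: 4368+0+26·24·23=18720 → min 8050.
Top-level splits: k=1: (A..A)·(B..D) → 0+8050+18·26·23 = 18814; k=2: (A..B)·(C..D) → 3276+3864+18·7·23 = 10038; k=3: (A..C)·(D..D) → 6300+0+18·24·23 = 16236.
Best split is after B, i.e. k = 2.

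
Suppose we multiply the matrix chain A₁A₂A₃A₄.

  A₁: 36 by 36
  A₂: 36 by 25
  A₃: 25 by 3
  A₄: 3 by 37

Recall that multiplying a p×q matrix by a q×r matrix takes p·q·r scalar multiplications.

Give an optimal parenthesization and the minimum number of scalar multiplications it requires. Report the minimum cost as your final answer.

Adjacent pairs: A₁A₂ = 36·36·25 = 32400; A₂A₃ = 36·25·3 = 2700; A₃A₄ = 25·3·37 = 2775.
Length 3: A₁..A₃: k=1: 0+2700+36·36·3=6588; k=2: 32400+0+36·25·3=35100 → min 6588 | A₂..A₄: k=2: 0+2775+36·25·37=36075; k=3: 2700+0+36·3·37=6696 → min 6696.
Length 4: A₁..A₄: k=1: 0+6696+36·36·37=54648; k=2: 32400+2775+36·25·37=68475; k=3: 6588+0+36·3·37=10584 → min 10584.
Optimal parenthesization: ((A₁(A₂A₃))A₄) with cost 10584.

10584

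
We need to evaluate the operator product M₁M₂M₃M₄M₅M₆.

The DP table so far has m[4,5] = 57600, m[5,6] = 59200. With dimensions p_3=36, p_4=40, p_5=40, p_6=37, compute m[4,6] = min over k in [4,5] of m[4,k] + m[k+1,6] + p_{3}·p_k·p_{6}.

m[4,6] = min over k∈[4,5] of m[4,k]+m[k+1,6]+p_{3}·p_k·p_{6}.
k=4: 0 + 59200 + 36·40·37 = 112480; k=5: 57600 + 0 + 36·40·37 = 110880.
Minimum: 110880 at k=5.

110880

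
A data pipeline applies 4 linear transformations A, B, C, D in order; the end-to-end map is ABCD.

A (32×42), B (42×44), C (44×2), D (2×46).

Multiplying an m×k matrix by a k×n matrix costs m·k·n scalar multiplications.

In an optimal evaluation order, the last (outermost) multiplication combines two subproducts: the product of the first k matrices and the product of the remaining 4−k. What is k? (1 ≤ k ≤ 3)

3

Adjacent pairs: AB = 32·42·44 = 59136; BC = 42·44·2 = 3696; CD = 44·2·46 = 4048.
Length 3: A..C: k=1: 0+3696+32·42·2=6384; k=2: 59136+0+32·44·2=61952 → min 6384 | B..D: k=2: 0+4048+42·44·46=89056; k=3: 3696+0+42·2·46=7560 → min 7560.
Top-level splits: k=1: (A..A)·(B..D) → 0+7560+32·42·46 = 69384; k=2: (A..B)·(C..D) → 59136+4048+32·44·46 = 127952; k=3: (A..C)·(D..D) → 6384+0+32·2·46 = 9328.
Best split is after C, i.e. k = 3.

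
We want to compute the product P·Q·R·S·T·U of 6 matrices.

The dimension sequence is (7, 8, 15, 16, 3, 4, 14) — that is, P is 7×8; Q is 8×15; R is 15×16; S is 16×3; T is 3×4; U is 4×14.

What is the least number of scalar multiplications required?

1710

Adjacent pairs: PQ = 7·8·15 = 840; QR = 8·15·16 = 1920; RS = 15·16·3 = 720; ST = 16·3·4 = 192; TU = 3·4·14 = 168.
Length 3: P..R: k=1: 0+1920+7·8·16=2816; k=2: 840+0+7·15·16=2520 → min 2520 | Q..S: k=2: 0+720+8·15·3=1080; k=3: 1920+0+8·16·3=2304 → min 1080 | R..T: k=3: 0+192+15·16·4=1152; k=4: 720+0+15·3·4=900 → min 900 | S..U: k=4: 0+168+16·3·14=840; k=5: 192+0+16·4·14=1088 → min 840.
Length 4: P..S: k=1: 0+1080+7·8·3=1248; k=2: 840+720+7·15·3=1875; k=3: 2520+0+7·16·3=2856 → min 1248 | Q..T: k=2: 0+900+8·15·4=1380; k=3: 1920+192+8·16·4=2624; k=4: 1080+0+8·3·4=1176 → min 1176 | R..U: k=3: 0+840+15·16·14=4200; k=4: 720+168+15·3·14=1518; k=5: 900+0+15·4·14=1740 → min 1518.
Length 5: P..T: k=1: 0+1176+7·8·4=1400; k=2: 840+900+7·15·4=2160; k=3: 2520+192+7·16·4=3160; k=4: 1248+0+7·3·4=1332 → min 1332 | Q..U: k=2: 0+1518+8·15·14=3198; k=3: 1920+840+8·16·14=4552; k=4: 1080+168+8·3·14=1584; k=5: 1176+0+8·4·14=1624 → min 1584.
Length 6: P..U: k=1: 0+1584+7·8·14=2368; k=2: 840+1518+7·15·14=3828; k=3: 2520+840+7·16·14=4928; k=4: 1248+168+7·3·14=1710; k=5: 1332+0+7·4·14=1724 → min 1710.
Optimal order: ((P·(Q·(R·S)))·(T·U)) with cost 1710.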